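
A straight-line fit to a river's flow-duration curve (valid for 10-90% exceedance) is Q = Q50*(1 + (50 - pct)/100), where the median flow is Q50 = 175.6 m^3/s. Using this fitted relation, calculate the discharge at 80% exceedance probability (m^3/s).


Q = 175.6 * (1 + (50 - 80)/100) = 122.9200 m^3/s


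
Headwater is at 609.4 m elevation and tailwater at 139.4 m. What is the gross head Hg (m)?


Hg = 609.4 - 139.4 = 470.0000 m


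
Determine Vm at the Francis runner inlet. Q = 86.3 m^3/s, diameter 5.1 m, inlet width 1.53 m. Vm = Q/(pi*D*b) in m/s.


Vm = 86.3 / (pi * 5.1 * 1.53) = 3.5205 m/s


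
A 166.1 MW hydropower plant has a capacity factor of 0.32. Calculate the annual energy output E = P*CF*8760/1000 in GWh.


E = 166.1 * 0.32 * 8760 / 1000 = 465.6115 GWh


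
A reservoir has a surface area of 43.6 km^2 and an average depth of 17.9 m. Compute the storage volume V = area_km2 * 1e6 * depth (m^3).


V = 43.6 * 1e6 * 17.9 = 7.8044e+08 m^3


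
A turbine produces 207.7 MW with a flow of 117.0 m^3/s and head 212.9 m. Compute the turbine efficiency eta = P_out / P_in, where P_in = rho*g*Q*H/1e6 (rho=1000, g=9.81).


P_in = 1000 * 9.81 * 117.0 * 212.9 / 1e6 = 244.3602 MW
eta = 207.7 / 244.3602 = 0.8500


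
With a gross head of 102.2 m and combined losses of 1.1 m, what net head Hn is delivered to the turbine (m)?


Hn = 102.2 - 1.1 = 101.1000 m


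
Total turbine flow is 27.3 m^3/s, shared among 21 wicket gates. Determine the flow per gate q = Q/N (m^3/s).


q = 27.3 / 21 = 1.3000 m^3/s


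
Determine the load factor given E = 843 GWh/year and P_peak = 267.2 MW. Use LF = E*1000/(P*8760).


LF = 843 * 1000 / (267.2 * 8760) = 0.3602


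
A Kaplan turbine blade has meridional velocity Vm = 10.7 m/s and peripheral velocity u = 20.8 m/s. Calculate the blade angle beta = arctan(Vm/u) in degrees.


beta = arctan(10.7 / 20.8) = 27.2223 degrees


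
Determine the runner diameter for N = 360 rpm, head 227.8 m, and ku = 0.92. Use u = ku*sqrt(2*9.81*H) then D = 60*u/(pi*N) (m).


u = 0.92 * sqrt(2*9.81*227.8) = 61.5055 m/s
D = 60 * 61.5055 / (pi * 360) = 3.2630 m


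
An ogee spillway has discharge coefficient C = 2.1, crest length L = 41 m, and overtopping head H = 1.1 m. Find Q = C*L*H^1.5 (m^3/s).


Q = 2.1 * 41 * 1.1^1.5 = 99.3327 m^3/s


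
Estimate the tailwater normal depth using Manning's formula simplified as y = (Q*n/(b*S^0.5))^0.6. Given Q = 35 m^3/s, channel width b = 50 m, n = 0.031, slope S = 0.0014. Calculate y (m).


y = (35 * 0.031 / (50 * 0.0014^0.5))^0.6 = 0.7212 m


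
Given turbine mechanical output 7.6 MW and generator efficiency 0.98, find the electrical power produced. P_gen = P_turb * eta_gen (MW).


P_gen = 7.6 * 0.98 = 7.4480 MW


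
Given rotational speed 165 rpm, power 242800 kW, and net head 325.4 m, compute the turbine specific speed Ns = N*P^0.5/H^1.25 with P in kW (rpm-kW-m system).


Ns = 165 * 242800^0.5 / 325.4^1.25 = 58.8283


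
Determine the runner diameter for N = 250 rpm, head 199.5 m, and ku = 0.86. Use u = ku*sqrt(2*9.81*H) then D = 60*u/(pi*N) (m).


u = 0.86 * sqrt(2*9.81*199.5) = 53.8046 m/s
D = 60 * 53.8046 / (pi * 250) = 4.1104 m


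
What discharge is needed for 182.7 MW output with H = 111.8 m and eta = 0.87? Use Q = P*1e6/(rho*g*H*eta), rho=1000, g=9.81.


Q = 182.7 * 1e6 / (1000 * 9.81 * 111.8 * 0.87) = 191.4734 m^3/s


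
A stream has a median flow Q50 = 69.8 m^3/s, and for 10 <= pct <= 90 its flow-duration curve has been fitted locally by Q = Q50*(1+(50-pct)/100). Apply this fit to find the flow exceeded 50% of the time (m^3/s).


Q = 69.8 * (1 + (50 - 50)/100) = 69.8000 m^3/s


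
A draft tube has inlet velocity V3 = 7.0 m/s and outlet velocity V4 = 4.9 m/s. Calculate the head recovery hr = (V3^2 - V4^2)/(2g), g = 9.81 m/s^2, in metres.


hr = (7.0^2 - 4.9^2) / (2*9.81) = 1.2737 m


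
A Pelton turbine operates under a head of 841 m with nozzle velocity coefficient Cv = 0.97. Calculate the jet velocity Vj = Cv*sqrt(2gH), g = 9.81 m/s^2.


Vj = 0.97 * sqrt(2*9.81*841) = 124.6003 m/s


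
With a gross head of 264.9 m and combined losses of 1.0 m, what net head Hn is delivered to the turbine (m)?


Hn = 264.9 - 1.0 = 263.9000 m


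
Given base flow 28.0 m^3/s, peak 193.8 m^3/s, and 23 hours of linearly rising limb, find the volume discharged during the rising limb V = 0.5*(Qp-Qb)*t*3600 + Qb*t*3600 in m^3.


V = 0.5*(193.8 - 28.0)*23*3600 + 28.0*23*3600 = 9.1825e+06 m^3


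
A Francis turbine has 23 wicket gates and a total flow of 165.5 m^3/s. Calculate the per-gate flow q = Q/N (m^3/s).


q = 165.5 / 23 = 7.1957 m^3/s


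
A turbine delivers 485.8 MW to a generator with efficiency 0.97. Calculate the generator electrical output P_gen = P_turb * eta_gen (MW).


P_gen = 485.8 * 0.97 = 471.2260 MW


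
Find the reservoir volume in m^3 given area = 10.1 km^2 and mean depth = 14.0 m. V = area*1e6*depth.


V = 10.1 * 1e6 * 14.0 = 1.4140e+08 m^3


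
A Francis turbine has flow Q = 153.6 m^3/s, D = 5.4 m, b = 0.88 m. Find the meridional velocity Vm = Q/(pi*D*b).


Vm = 153.6 / (pi * 5.4 * 0.88) = 10.2888 m/s


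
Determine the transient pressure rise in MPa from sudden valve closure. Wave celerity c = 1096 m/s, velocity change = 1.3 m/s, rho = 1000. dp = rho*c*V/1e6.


dp = 1000 * 1096 * 1.3 / 1e6 = 1.4248 MPa


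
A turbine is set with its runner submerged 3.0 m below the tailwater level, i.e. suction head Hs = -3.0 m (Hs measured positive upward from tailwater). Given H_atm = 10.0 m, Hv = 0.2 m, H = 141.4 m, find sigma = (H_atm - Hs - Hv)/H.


sigma = (10.0 - (-3.0) - 0.2) / 141.4 = 0.0905


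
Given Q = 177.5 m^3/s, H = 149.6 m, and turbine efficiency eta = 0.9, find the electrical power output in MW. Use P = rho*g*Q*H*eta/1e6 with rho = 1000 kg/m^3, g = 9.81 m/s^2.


P = 1000 * 9.81 * 177.5 * 149.6 * 0.9 / 1e6 = 234.4453 MW


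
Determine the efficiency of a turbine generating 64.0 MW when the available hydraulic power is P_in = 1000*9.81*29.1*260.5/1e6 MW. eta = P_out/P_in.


P_in = 1000 * 9.81 * 29.1 * 260.5 / 1e6 = 74.3652 MW
eta = 64.0 / 74.3652 = 0.8606


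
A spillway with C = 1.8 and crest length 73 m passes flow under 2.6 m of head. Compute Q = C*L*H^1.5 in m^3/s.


Q = 1.8 * 73 * 2.6^1.5 = 550.8779 m^3/s


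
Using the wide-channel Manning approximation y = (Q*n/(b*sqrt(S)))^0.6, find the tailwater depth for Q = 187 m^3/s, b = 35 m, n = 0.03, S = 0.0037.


y = (187 * 0.03 / (35 * 0.0037^0.5))^0.6 = 1.7884 m


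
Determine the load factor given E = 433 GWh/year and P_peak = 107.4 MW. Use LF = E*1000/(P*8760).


LF = 433 * 1000 / (107.4 * 8760) = 0.4602


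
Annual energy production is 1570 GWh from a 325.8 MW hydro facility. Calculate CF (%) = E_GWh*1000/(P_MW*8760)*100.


CF = 1570 * 1000 / (325.8 * 8760) * 100 = 55.0104 %


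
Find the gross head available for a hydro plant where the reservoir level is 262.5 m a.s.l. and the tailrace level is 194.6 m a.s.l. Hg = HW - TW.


Hg = 262.5 - 194.6 = 67.9000 m


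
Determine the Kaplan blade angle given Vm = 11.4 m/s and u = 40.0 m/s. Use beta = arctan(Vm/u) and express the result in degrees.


beta = arctan(11.4 / 40.0) = 15.9076 degrees


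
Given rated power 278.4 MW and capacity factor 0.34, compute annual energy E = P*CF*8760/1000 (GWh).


E = 278.4 * 0.34 * 8760 / 1000 = 829.1866 GWh


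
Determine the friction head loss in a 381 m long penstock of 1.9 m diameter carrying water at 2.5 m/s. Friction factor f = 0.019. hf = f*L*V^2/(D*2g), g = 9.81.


hf = 0.019 * 381 * 2.5^2 / (1.9 * 2 * 9.81) = 1.2137 m


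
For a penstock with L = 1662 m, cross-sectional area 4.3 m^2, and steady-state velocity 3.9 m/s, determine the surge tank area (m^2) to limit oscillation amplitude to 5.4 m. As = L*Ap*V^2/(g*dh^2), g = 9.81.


As = 1662 * 4.3 * 3.9^2 / (9.81 * 5.4^2) = 379.9900 m^2


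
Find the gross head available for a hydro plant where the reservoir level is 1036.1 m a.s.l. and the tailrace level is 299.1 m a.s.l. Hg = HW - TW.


Hg = 1036.1 - 299.1 = 737.0000 m


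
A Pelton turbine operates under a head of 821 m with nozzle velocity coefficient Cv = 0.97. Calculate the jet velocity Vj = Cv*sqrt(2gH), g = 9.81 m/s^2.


Vj = 0.97 * sqrt(2*9.81*821) = 123.1099 m/s


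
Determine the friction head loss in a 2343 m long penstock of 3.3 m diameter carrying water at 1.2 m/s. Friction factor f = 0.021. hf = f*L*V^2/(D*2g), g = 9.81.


hf = 0.021 * 2343 * 1.2^2 / (3.3 * 2 * 9.81) = 1.0943 m


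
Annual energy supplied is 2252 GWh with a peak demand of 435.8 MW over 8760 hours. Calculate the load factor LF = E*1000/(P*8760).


LF = 2252 * 1000 / (435.8 * 8760) = 0.5899


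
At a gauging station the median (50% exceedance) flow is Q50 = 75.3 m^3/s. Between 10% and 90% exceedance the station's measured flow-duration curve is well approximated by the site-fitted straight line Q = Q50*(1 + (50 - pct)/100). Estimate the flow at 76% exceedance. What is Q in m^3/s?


Q = 75.3 * (1 + (50 - 76)/100) = 55.7220 m^3/s


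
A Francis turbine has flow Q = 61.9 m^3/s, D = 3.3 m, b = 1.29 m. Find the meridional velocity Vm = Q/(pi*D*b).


Vm = 61.9 / (pi * 3.3 * 1.29) = 4.6285 m/s


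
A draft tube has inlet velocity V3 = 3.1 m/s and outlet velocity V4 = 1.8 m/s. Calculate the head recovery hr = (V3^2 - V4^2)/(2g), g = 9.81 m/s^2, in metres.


hr = (3.1^2 - 1.8^2) / (2*9.81) = 0.3247 m


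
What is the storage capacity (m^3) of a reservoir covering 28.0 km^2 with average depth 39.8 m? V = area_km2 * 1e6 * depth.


V = 28.0 * 1e6 * 39.8 = 1.1144e+09 m^3


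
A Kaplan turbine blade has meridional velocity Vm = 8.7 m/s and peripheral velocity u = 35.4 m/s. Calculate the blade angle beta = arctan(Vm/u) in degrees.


beta = arctan(8.7 / 35.4) = 13.8075 degrees


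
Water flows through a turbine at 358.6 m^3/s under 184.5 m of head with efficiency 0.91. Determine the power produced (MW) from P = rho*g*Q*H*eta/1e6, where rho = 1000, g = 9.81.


P = 1000 * 9.81 * 358.6 * 184.5 * 0.91 / 1e6 = 590.6321 MW


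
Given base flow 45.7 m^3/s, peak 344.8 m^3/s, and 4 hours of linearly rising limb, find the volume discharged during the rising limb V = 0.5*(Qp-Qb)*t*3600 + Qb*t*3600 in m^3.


V = 0.5*(344.8 - 45.7)*4*3600 + 45.7*4*3600 = 2.8116e+06 m^3


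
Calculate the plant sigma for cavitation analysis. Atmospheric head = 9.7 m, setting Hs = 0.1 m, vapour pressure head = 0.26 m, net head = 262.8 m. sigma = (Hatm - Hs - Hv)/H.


sigma = (9.7 - 0.1 - 0.26) / 262.8 = 0.0355


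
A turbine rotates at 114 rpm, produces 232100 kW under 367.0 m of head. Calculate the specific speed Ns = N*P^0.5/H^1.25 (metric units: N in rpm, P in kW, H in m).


Ns = 114 * 232100^0.5 / 367.0^1.25 = 34.1908


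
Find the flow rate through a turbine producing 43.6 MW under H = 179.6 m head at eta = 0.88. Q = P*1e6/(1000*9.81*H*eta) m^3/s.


Q = 43.6 * 1e6 / (1000 * 9.81 * 179.6 * 0.88) = 28.1209 m^3/s


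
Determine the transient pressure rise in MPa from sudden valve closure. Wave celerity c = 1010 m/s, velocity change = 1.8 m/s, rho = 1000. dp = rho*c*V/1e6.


dp = 1000 * 1010 * 1.8 / 1e6 = 1.8180 MPa


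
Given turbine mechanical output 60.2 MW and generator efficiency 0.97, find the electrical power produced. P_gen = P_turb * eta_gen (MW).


P_gen = 60.2 * 0.97 = 58.3940 MW


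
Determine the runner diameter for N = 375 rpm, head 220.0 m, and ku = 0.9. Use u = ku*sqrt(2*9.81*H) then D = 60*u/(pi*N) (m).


u = 0.9 * sqrt(2*9.81*220.0) = 59.1294 m/s
D = 60 * 59.1294 / (pi * 375) = 3.0114 m


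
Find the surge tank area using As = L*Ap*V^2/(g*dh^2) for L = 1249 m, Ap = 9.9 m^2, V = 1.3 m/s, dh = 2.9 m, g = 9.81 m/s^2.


As = 1249 * 9.9 * 1.3^2 / (9.81 * 2.9^2) = 253.2908 m^2


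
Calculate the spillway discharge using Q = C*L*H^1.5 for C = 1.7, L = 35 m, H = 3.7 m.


Q = 1.7 * 35 * 3.7^1.5 = 423.4670 m^3/s


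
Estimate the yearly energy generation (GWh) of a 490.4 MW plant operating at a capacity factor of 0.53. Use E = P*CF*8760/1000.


E = 490.4 * 0.53 * 8760 / 1000 = 2276.8291 GWh


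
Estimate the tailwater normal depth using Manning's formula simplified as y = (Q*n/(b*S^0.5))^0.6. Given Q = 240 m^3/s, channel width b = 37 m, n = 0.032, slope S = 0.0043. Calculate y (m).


y = (240 * 0.032 / (37 * 0.0043^0.5))^0.6 = 1.9964 m


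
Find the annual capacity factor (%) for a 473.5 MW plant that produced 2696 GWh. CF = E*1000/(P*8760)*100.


CF = 2696 * 1000 / (473.5 * 8760) * 100 = 64.9974 %


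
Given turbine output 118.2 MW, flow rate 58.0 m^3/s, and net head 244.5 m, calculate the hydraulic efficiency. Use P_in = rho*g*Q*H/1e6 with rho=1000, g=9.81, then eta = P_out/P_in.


P_in = 1000 * 9.81 * 58.0 * 244.5 / 1e6 = 139.1156 MW
eta = 118.2 / 139.1156 = 0.8497


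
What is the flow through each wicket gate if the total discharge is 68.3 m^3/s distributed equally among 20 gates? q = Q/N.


q = 68.3 / 20 = 3.4150 m^3/s


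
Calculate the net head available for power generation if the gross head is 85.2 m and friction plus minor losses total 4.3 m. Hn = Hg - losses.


Hn = 85.2 - 4.3 = 80.9000 m


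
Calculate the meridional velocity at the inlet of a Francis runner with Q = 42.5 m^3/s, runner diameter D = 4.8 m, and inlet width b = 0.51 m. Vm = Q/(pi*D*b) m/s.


Vm = 42.5 / (pi * 4.8 * 0.51) = 5.5262 m/s


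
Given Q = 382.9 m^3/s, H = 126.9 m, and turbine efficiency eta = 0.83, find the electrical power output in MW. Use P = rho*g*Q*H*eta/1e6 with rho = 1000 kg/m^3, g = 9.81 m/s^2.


P = 1000 * 9.81 * 382.9 * 126.9 * 0.83 / 1e6 = 395.6344 MW


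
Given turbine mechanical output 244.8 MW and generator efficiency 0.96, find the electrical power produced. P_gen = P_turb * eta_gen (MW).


P_gen = 244.8 * 0.96 = 235.0080 MW


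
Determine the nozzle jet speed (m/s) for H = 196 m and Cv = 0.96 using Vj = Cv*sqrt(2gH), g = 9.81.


Vj = 0.96 * sqrt(2*9.81*196) = 59.5318 m/s


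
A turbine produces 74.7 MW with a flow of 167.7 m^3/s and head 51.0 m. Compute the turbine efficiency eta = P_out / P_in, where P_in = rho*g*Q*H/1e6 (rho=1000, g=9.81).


P_in = 1000 * 9.81 * 167.7 * 51.0 / 1e6 = 83.9020 MW
eta = 74.7 / 83.9020 = 0.8903


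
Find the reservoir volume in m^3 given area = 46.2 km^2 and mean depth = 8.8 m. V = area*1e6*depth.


V = 46.2 * 1e6 * 8.8 = 4.0656e+08 m^3


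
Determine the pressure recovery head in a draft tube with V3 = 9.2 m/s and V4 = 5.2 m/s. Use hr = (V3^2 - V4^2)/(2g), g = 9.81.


hr = (9.2^2 - 5.2^2) / (2*9.81) = 2.9358 m


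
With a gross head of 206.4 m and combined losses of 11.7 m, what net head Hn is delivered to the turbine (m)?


Hn = 206.4 - 11.7 = 194.7000 m


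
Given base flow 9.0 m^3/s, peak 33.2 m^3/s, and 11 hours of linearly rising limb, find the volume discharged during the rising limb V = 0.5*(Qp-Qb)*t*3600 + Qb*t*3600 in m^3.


V = 0.5*(33.2 - 9.0)*11*3600 + 9.0*11*3600 = 835560.0000 m^3


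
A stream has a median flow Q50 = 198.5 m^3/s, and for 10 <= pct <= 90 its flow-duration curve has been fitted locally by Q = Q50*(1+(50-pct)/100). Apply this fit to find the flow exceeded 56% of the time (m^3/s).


Q = 198.5 * (1 + (50 - 56)/100) = 186.5900 m^3/s


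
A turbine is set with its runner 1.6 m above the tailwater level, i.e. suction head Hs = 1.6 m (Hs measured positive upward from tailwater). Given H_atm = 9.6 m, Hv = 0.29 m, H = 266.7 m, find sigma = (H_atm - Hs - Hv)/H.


sigma = (9.6 - 1.6 - 0.29) / 266.7 = 0.0289


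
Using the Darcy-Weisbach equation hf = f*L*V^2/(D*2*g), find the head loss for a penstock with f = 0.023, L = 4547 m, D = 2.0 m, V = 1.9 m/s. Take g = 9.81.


hf = 0.023 * 4547 * 1.9^2 / (2.0 * 2 * 9.81) = 9.6212 m


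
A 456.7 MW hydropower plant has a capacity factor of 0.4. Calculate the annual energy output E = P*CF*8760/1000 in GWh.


E = 456.7 * 0.4 * 8760 / 1000 = 1600.2768 GWh


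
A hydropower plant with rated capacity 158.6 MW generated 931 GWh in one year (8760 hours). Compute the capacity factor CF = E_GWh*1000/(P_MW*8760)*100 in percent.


CF = 931 * 1000 / (158.6 * 8760) * 100 = 67.0104 %


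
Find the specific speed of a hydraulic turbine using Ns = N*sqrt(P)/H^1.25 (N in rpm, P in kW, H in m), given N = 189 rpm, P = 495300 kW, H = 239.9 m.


Ns = 189 * 495300^0.5 / 239.9^1.25 = 140.8829


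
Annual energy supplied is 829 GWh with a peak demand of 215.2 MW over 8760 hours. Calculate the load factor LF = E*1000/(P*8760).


LF = 829 * 1000 / (215.2 * 8760) = 0.4398


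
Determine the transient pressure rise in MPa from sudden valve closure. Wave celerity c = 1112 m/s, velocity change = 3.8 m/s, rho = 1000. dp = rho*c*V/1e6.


dp = 1000 * 1112 * 3.8 / 1e6 = 4.2256 MPa


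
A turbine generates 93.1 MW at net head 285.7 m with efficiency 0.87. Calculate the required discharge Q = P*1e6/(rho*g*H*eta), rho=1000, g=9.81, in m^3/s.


Q = 93.1 * 1e6 / (1000 * 9.81 * 285.7 * 0.87) = 38.1813 m^3/s


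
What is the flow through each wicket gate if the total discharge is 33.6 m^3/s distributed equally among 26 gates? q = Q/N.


q = 33.6 / 26 = 1.2923 m^3/s


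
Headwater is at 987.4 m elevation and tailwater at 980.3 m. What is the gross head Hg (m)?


Hg = 987.4 - 980.3 = 7.1000 m


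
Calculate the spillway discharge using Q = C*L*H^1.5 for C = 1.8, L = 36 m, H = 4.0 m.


Q = 1.8 * 36 * 4.0^1.5 = 518.4000 m^3/s


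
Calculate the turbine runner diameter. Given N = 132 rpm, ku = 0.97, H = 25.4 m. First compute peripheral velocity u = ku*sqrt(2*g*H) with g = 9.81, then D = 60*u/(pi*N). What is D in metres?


u = 0.97 * sqrt(2*9.81*25.4) = 21.6540 m/s
D = 60 * 21.6540 / (pi * 132) = 3.1330 m


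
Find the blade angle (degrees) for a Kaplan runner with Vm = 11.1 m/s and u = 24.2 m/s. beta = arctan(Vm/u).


beta = arctan(11.1 / 24.2) = 24.6399 degrees


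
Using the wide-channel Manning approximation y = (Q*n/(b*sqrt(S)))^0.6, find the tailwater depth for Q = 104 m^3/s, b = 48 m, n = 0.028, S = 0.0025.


y = (104 * 0.028 / (48 * 0.0025^0.5))^0.6 = 1.1230 m


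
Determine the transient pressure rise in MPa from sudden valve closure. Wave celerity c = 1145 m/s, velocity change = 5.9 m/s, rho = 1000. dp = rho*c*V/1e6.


dp = 1000 * 1145 * 5.9 / 1e6 = 6.7555 MPa


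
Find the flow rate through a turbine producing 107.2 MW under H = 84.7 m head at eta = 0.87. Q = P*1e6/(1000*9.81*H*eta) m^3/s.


Q = 107.2 * 1e6 / (1000 * 9.81 * 84.7 * 0.87) = 148.2938 m^3/s


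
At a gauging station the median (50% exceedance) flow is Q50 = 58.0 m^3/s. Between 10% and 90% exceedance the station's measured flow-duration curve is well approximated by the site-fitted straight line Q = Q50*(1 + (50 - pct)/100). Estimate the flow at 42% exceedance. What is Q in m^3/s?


Q = 58.0 * (1 + (50 - 42)/100) = 62.6400 m^3/s


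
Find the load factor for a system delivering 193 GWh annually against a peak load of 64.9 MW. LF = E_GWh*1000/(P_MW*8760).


LF = 193 * 1000 / (64.9 * 8760) = 0.3395


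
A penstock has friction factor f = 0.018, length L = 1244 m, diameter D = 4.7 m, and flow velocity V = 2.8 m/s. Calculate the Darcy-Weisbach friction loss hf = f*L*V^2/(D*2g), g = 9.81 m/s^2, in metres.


hf = 0.018 * 1244 * 2.8^2 / (4.7 * 2 * 9.81) = 1.9038 m


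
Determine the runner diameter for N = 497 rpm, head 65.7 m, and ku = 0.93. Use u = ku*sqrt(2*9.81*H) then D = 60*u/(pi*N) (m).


u = 0.93 * sqrt(2*9.81*65.7) = 33.3899 m/s
D = 60 * 33.3899 / (pi * 497) = 1.2831 m


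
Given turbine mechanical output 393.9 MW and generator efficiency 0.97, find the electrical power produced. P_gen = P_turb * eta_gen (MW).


P_gen = 393.9 * 0.97 = 382.0830 MW


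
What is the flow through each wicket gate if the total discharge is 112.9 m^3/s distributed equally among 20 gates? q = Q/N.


q = 112.9 / 20 = 5.6450 m^3/s


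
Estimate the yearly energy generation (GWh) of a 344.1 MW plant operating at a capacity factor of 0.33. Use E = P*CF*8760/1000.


E = 344.1 * 0.33 * 8760 / 1000 = 994.7243 GWh


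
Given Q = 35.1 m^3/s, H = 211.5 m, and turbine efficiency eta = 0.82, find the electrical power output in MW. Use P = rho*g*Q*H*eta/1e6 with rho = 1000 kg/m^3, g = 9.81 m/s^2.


P = 1000 * 9.81 * 35.1 * 211.5 * 0.82 / 1e6 = 59.7173 MW


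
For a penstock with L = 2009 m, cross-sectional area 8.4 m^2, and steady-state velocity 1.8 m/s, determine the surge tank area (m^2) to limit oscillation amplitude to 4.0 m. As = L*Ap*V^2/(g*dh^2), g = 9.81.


As = 2009 * 8.4 * 1.8^2 / (9.81 * 4.0^2) = 348.3495 m^2


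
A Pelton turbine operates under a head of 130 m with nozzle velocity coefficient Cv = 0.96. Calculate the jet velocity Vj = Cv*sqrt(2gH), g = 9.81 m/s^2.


Vj = 0.96 * sqrt(2*9.81*130) = 48.4833 m/s


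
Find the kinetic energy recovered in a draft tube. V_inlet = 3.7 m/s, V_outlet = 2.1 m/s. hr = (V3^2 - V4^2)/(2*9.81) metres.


hr = (3.7^2 - 2.1^2) / (2*9.81) = 0.4730 m


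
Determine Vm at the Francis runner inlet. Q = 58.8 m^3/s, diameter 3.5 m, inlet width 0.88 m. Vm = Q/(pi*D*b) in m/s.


Vm = 58.8 / (pi * 3.5 * 0.88) = 6.0768 m/s


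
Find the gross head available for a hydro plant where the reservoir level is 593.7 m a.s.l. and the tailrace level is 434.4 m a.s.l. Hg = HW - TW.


Hg = 593.7 - 434.4 = 159.3000 m


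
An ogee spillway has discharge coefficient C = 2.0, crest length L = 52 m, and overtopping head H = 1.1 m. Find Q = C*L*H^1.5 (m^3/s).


Q = 2.0 * 52 * 1.1^1.5 = 119.9837 m^3/s


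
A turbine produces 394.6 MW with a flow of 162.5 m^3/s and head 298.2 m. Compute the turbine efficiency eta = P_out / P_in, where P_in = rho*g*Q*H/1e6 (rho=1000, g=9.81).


P_in = 1000 * 9.81 * 162.5 * 298.2 / 1e6 = 475.3681 MW
eta = 394.6 / 475.3681 = 0.8301


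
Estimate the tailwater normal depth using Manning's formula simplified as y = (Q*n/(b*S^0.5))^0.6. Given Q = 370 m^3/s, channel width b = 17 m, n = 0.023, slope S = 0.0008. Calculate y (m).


y = (370 * 0.023 / (17 * 0.0008^0.5))^0.6 = 5.6074 m


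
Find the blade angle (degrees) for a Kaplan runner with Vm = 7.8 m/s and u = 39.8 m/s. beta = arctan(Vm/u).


beta = arctan(7.8 / 39.8) = 11.0883 degrees


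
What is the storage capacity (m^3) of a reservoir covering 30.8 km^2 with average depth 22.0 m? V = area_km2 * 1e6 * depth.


V = 30.8 * 1e6 * 22.0 = 6.7760e+08 m^3


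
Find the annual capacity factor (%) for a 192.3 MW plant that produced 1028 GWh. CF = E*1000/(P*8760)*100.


CF = 1028 * 1000 / (192.3 * 8760) * 100 = 61.0253 %


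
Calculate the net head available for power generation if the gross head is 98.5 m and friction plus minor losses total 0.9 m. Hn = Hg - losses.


Hn = 98.5 - 0.9 = 97.6000 m


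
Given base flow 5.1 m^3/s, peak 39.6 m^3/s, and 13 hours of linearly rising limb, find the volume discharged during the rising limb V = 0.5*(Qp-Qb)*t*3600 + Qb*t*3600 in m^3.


V = 0.5*(39.6 - 5.1)*13*3600 + 5.1*13*3600 = 1.0460e+06 m^3


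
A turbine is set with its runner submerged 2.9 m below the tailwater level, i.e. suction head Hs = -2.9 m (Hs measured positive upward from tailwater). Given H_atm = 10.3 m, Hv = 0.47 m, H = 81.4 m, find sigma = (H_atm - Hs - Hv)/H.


sigma = (10.3 - (-2.9) - 0.47) / 81.4 = 0.1564


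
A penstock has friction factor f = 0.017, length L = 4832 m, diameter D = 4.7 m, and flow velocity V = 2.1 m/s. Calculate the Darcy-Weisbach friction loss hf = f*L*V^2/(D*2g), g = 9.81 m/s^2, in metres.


hf = 0.017 * 4832 * 2.1^2 / (4.7 * 2 * 9.81) = 3.9284 m


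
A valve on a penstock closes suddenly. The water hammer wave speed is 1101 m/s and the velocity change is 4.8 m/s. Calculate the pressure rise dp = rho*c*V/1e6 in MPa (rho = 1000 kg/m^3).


dp = 1000 * 1101 * 4.8 / 1e6 = 5.2848 MPa


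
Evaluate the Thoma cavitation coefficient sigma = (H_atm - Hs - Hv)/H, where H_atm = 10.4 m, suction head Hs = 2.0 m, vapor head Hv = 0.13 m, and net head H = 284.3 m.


sigma = (10.4 - 2.0 - 0.13) / 284.3 = 0.0291


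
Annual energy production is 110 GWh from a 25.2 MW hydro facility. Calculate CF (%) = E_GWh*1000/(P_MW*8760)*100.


CF = 110 * 1000 / (25.2 * 8760) * 100 = 49.8297 %


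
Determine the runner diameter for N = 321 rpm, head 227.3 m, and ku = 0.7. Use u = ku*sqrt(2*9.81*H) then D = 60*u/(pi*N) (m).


u = 0.7 * sqrt(2*9.81*227.3) = 46.7463 m/s
D = 60 * 46.7463 / (pi * 321) = 2.7813 m


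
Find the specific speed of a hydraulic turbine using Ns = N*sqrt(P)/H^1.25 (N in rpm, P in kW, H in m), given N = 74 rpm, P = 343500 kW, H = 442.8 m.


Ns = 74 * 343500^0.5 / 442.8^1.25 = 21.3519


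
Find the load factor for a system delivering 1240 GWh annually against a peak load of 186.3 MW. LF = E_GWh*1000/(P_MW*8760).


LF = 1240 * 1000 / (186.3 * 8760) = 0.7598


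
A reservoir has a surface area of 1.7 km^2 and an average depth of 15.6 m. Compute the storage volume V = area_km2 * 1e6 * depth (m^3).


V = 1.7 * 1e6 * 15.6 = 2.6520e+07 m^3


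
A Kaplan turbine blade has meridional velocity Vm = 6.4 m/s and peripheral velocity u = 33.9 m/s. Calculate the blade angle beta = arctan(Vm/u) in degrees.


beta = arctan(6.4 / 33.9) = 10.6911 degrees


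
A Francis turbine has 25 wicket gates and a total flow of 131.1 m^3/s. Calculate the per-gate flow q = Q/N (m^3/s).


q = 131.1 / 25 = 5.2440 m^3/s


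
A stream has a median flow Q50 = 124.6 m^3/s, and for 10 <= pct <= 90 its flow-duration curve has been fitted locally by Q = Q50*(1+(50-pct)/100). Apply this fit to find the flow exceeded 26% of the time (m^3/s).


Q = 124.6 * (1 + (50 - 26)/100) = 154.5040 m^3/s


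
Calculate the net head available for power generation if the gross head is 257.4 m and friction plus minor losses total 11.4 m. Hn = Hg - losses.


Hn = 257.4 - 11.4 = 246.0000 m


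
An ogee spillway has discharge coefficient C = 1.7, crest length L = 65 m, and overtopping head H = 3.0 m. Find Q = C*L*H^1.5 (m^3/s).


Q = 1.7 * 65 * 3.0^1.5 = 574.1748 m^3/s


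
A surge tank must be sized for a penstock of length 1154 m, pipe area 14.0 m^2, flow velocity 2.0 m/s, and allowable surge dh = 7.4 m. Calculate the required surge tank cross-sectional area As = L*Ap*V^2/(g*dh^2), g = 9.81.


As = 1154 * 14.0 * 2.0^2 / (9.81 * 7.4^2) = 120.2988 m^2


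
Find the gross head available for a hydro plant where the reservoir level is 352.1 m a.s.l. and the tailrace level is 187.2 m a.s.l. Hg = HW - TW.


Hg = 352.1 - 187.2 = 164.9000 m


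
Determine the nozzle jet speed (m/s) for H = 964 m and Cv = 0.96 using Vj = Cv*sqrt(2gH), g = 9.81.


Vj = 0.96 * sqrt(2*9.81*964) = 132.0259 m/s


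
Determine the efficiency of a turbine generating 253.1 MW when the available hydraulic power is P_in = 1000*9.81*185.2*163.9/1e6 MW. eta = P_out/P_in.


P_in = 1000 * 9.81 * 185.2 * 163.9 / 1e6 = 297.7755 MW
eta = 253.1 / 297.7755 = 0.8500


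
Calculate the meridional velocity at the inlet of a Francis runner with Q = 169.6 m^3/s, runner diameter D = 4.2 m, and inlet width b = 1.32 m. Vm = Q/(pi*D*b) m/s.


Vm = 169.6 / (pi * 4.2 * 1.32) = 9.7376 m/s


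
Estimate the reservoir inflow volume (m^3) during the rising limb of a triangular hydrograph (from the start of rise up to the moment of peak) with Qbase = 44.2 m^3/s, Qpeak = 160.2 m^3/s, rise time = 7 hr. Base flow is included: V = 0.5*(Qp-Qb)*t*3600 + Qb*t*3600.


V = 0.5*(160.2 - 44.2)*7*3600 + 44.2*7*3600 = 2.5754e+06 m^3


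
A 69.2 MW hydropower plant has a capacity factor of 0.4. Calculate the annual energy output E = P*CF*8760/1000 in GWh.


E = 69.2 * 0.4 * 8760 / 1000 = 242.4768 GWh


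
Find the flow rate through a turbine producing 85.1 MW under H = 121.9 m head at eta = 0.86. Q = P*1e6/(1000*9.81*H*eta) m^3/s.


Q = 85.1 * 1e6 / (1000 * 9.81 * 121.9 * 0.86) = 82.7482 m^3/s


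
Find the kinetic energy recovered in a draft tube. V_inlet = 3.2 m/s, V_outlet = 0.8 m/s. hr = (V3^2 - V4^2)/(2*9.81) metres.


hr = (3.2^2 - 0.8^2) / (2*9.81) = 0.4893 m


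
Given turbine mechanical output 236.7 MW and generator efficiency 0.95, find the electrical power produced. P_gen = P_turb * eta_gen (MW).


P_gen = 236.7 * 0.95 = 224.8650 MW


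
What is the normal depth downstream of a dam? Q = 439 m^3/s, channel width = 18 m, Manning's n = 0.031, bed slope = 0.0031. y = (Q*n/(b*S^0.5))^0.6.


y = (439 * 0.031 / (18 * 0.0031^0.5))^0.6 = 4.7833 m


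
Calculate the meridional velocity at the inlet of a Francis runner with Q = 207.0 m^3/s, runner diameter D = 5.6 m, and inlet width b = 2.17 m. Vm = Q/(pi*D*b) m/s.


Vm = 207.0 / (pi * 5.6 * 2.17) = 5.4222 m/s


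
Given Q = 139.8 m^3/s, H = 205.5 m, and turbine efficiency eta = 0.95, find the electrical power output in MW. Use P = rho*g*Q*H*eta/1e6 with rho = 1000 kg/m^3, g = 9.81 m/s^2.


P = 1000 * 9.81 * 139.8 * 205.5 * 0.95 / 1e6 = 267.7390 MW


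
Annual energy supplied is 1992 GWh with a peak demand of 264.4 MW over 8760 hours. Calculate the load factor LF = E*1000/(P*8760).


LF = 1992 * 1000 / (264.4 * 8760) = 0.8601


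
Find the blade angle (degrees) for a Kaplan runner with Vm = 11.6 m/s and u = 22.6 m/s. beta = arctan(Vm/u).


beta = arctan(11.6 / 22.6) = 27.1703 degrees


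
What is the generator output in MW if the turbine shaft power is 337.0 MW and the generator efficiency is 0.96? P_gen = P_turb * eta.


P_gen = 337.0 * 0.96 = 323.5200 MW


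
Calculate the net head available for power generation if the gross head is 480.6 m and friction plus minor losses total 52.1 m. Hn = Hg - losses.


Hn = 480.6 - 52.1 = 428.5000 m


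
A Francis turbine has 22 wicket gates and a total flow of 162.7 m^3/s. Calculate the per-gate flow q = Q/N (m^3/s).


q = 162.7 / 22 = 7.3955 m^3/s


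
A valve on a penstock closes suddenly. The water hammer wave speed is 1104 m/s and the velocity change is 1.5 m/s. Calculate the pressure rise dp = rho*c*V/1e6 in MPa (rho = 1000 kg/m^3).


dp = 1000 * 1104 * 1.5 / 1e6 = 1.6560 MPa


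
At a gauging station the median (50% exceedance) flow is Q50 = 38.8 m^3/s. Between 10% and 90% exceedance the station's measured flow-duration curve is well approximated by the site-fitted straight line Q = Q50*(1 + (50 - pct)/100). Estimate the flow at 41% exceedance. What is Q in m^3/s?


Q = 38.8 * (1 + (50 - 41)/100) = 42.2920 m^3/s


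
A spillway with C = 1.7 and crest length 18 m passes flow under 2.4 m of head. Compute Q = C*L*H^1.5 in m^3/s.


Q = 1.7 * 18 * 2.4^1.5 = 113.7728 m^3/s


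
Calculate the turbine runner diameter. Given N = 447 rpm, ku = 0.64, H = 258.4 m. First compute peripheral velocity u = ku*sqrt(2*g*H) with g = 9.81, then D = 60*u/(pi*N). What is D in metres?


u = 0.64 * sqrt(2*9.81*258.4) = 45.5697 m/s
D = 60 * 45.5697 / (pi * 447) = 1.9470 m


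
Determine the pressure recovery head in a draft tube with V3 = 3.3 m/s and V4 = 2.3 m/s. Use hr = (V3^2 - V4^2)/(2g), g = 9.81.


hr = (3.3^2 - 2.3^2) / (2*9.81) = 0.2854 m


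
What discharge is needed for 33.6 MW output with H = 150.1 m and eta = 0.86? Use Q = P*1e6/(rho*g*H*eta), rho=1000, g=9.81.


Q = 33.6 * 1e6 / (1000 * 9.81 * 150.1 * 0.86) = 26.5333 m^3/s


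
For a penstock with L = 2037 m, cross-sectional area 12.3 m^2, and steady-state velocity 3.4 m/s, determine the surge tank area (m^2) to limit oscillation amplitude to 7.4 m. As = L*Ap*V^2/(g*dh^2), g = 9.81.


As = 2037 * 12.3 * 3.4^2 / (9.81 * 7.4^2) = 539.1648 m^2


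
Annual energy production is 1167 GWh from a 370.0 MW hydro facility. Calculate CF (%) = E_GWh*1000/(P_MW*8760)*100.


CF = 1167 * 1000 / (370.0 * 8760) * 100 = 36.0052 %


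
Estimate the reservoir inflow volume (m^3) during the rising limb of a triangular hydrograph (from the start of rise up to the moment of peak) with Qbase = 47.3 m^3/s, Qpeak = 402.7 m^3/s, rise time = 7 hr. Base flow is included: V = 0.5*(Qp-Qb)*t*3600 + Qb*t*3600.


V = 0.5*(402.7 - 47.3)*7*3600 + 47.3*7*3600 = 5.6700e+06 m^3


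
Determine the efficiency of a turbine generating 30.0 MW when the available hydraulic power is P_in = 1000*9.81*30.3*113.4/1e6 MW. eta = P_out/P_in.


P_in = 1000 * 9.81 * 30.3 * 113.4 / 1e6 = 33.7074 MW
eta = 30.0 / 33.7074 = 0.8900


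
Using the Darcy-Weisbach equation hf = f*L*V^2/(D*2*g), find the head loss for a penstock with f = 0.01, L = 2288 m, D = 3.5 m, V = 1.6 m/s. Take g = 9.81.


hf = 0.01 * 2288 * 1.6^2 / (3.5 * 2 * 9.81) = 0.8530 m


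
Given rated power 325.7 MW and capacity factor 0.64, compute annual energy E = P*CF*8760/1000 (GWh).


E = 325.7 * 0.64 * 8760 / 1000 = 1826.0045 GWh


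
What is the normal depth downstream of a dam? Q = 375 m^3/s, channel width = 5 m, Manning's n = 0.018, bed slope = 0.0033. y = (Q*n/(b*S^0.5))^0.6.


y = (375 * 0.018 / (5 * 0.0033^0.5))^0.6 = 6.6473 m


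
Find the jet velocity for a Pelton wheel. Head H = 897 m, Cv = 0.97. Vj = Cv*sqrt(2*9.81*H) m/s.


Vj = 0.97 * sqrt(2*9.81*897) = 128.6819 m/s


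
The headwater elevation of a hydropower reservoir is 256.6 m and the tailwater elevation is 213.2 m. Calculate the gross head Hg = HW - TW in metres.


Hg = 256.6 - 213.2 = 43.4000 m


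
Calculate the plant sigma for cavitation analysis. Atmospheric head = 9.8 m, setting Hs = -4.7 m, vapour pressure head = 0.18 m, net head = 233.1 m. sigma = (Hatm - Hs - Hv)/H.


sigma = (9.8 - (-4.7) - 0.18) / 233.1 = 0.0614


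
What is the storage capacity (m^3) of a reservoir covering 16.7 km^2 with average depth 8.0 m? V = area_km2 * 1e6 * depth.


V = 16.7 * 1e6 * 8.0 = 1.3360e+08 m^3


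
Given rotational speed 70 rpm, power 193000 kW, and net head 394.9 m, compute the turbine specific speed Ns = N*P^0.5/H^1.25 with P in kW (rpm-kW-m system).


Ns = 70 * 193000^0.5 / 394.9^1.25 = 17.4690


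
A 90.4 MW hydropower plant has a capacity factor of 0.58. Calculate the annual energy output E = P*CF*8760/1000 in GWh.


E = 90.4 * 0.58 * 8760 / 1000 = 459.3043 GWh


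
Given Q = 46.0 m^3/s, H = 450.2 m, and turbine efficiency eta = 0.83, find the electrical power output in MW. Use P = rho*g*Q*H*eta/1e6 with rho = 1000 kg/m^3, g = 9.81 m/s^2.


P = 1000 * 9.81 * 46.0 * 450.2 * 0.83 / 1e6 = 168.6205 MW


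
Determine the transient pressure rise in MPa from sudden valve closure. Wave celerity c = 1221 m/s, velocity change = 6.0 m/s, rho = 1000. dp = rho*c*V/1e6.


dp = 1000 * 1221 * 6.0 / 1e6 = 7.3260 MPa


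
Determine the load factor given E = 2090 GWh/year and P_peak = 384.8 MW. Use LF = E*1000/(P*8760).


LF = 2090 * 1000 / (384.8 * 8760) = 0.6200


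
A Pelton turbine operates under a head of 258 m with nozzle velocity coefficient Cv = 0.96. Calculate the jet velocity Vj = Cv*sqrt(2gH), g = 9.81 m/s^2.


Vj = 0.96 * sqrt(2*9.81*258) = 68.3016 m/s


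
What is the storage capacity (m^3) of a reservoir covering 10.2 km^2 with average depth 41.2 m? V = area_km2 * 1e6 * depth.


V = 10.2 * 1e6 * 41.2 = 4.2024e+08 m^3


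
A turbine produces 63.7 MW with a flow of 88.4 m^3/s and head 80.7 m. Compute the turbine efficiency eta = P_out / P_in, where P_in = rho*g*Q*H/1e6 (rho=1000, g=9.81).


P_in = 1000 * 9.81 * 88.4 * 80.7 / 1e6 = 69.9834 MW
eta = 63.7 / 69.9834 = 0.9102


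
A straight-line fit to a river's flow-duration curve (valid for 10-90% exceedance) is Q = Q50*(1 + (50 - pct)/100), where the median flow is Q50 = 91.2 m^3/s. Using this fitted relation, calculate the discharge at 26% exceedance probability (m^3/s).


Q = 91.2 * (1 + (50 - 26)/100) = 113.0880 m^3/s


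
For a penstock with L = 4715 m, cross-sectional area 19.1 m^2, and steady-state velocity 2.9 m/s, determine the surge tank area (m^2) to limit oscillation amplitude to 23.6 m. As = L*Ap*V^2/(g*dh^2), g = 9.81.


As = 4715 * 19.1 * 2.9^2 / (9.81 * 23.6^2) = 138.6175 m^2


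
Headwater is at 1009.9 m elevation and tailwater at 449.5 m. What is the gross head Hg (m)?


Hg = 1009.9 - 449.5 = 560.4000 m


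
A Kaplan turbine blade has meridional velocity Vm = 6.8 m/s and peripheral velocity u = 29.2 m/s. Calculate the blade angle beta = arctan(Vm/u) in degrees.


beta = arctan(6.8 / 29.2) = 13.1092 degrees


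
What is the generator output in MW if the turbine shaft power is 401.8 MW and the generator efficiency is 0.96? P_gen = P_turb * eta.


P_gen = 401.8 * 0.96 = 385.7280 MW


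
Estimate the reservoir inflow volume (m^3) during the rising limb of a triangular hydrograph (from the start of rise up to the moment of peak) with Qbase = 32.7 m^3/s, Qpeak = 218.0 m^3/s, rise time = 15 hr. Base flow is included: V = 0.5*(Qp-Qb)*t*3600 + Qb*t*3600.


V = 0.5*(218.0 - 32.7)*15*3600 + 32.7*15*3600 = 6.7689e+06 m^3


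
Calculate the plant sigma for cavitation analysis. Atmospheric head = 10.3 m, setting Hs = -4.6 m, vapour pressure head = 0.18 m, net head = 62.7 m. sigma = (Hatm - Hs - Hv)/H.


sigma = (10.3 - (-4.6) - 0.18) / 62.7 = 0.2348


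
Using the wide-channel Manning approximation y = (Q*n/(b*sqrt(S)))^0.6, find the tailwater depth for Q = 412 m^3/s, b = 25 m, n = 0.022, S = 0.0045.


y = (412 * 0.022 / (25 * 0.0045^0.5))^0.6 = 2.7521 m


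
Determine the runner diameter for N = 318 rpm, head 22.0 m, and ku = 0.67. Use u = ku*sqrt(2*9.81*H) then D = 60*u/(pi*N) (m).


u = 0.67 * sqrt(2*9.81*22.0) = 13.9199 m/s
D = 60 * 13.9199 / (pi * 318) = 0.8360 m


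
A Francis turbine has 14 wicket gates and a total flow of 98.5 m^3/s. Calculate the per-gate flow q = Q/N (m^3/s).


q = 98.5 / 14 = 7.0357 m^3/s


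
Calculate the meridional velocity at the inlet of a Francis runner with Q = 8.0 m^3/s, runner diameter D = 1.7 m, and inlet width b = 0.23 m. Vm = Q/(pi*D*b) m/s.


Vm = 8.0 / (pi * 1.7 * 0.23) = 6.5127 m/s


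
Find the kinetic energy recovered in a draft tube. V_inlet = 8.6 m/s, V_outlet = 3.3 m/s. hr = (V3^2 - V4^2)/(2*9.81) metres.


hr = (8.6^2 - 3.3^2) / (2*9.81) = 3.2146 m


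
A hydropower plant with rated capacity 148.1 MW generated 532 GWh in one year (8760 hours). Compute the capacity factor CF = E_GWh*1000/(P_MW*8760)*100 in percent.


CF = 532 * 1000 / (148.1 * 8760) * 100 = 41.0065 %


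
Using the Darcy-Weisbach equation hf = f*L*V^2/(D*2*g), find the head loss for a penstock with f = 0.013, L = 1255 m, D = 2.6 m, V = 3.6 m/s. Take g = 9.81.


hf = 0.013 * 1255 * 3.6^2 / (2.6 * 2 * 9.81) = 4.1450 m


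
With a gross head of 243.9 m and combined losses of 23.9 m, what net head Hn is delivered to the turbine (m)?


Hn = 243.9 - 23.9 = 220.0000 m


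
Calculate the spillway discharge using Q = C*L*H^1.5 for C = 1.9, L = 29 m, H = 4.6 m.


Q = 1.9 * 29 * 4.6^1.5 = 543.6111 m^3/s


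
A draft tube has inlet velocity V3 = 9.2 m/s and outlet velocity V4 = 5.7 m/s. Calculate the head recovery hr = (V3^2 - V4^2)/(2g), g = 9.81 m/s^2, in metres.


hr = (9.2^2 - 5.7^2) / (2*9.81) = 2.6580 m


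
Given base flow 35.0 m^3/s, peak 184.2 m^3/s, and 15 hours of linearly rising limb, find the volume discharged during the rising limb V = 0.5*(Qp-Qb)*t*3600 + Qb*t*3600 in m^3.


V = 0.5*(184.2 - 35.0)*15*3600 + 35.0*15*3600 = 5.9184e+06 m^3


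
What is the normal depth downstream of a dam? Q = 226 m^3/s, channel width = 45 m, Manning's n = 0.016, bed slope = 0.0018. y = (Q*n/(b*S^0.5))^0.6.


y = (226 * 0.016 / (45 * 0.0018^0.5))^0.6 = 1.4670 m


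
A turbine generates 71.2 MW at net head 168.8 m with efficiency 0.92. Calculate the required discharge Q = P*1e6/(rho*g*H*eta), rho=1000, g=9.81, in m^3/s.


Q = 71.2 * 1e6 / (1000 * 9.81 * 168.8 * 0.92) = 46.7359 m^3/s
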